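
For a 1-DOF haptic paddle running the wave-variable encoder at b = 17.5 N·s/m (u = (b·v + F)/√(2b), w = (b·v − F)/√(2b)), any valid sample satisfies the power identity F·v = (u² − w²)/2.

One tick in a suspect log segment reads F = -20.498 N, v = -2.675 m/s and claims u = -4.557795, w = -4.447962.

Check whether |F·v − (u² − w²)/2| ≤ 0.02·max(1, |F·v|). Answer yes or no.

F·v = (-20.498)×(-2.675) = 54.832150 W.
(u² − w²)/2 = (20.773495 − 19.784366)/2 = 0.494565 W.
|Δ| = 54.337585;  2% of max(1, |F·v|) = 1.096643.

no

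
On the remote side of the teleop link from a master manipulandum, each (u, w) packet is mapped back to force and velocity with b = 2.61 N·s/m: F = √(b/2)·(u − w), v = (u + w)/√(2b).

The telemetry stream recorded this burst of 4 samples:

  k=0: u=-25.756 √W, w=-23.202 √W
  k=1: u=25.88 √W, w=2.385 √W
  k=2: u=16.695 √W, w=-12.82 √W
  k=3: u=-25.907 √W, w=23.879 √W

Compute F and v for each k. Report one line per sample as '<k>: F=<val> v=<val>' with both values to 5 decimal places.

k=0: u−w=-2.55400, u+w=-48.95800; √(b/2)=1.14237, √(2b)=2.28473; F=1.14237×(-2.554)=-2.91760, v=-48.95800/2.28473=-21.42833
k=1: u−w=23.49500, u+w=28.26500; √(b/2)=1.14237, √(2b)=2.28473; F=1.14237×23.495=26.83989, v=28.26500/2.28473=12.37125
k=2: u−w=29.51500, u+w=3.87500; √(b/2)=1.14237, √(2b)=2.28473; F=1.14237×29.515=33.71693, v=3.87500/2.28473=1.69604
k=3: u−w=-49.78600, u+w=-2.02800; √(b/2)=1.14237, √(2b)=2.28473; F=1.14237×(-49.786)=-56.87383, v=-2.02800/2.28473=-0.88763

0: F=-2.91760 v=-21.42833
1: F=26.83989 v=12.37125
2: F=33.71693 v=1.69604
3: F=-56.87383 v=-0.88763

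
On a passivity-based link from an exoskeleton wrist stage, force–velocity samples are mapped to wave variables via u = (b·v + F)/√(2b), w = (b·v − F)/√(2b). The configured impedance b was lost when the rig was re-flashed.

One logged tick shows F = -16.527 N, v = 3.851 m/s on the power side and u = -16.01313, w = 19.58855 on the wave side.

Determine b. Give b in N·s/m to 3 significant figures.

b = 0.431 N·s/m

u + w = 3.57542;  u + w = √(2b)·v, so √(2b) = 3.57542/3.851 = 0.92844.
b = (√(2b))²/2 = 0.86200/2 = 0.43100.
(Check via u − w = 2F/√(2b): u − w = -35.60168, 2F/√(2b) = -35.60168.)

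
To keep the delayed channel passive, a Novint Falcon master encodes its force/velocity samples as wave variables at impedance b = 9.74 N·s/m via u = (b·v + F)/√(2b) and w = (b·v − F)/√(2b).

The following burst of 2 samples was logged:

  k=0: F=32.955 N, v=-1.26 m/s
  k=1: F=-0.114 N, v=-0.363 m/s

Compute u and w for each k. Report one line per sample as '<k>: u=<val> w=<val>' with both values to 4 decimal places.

0: u=4.6861 w=-10.2472
1: u=-0.8269 w=-0.7752

k=0: b·v=9.74×(-1.26)=-12.2724; √(2b)=4.4136; u=(-12.2724+32.955)/4.4136=4.6861, w=(-12.2724−32.955)/4.4136=-10.2472
k=1: b·v=9.74×(-0.363)=-3.5356; √(2b)=4.4136; u=(-3.5356+(-0.114))/4.4136=-0.8269, w=(-3.5356−(-0.114))/4.4136=-0.7752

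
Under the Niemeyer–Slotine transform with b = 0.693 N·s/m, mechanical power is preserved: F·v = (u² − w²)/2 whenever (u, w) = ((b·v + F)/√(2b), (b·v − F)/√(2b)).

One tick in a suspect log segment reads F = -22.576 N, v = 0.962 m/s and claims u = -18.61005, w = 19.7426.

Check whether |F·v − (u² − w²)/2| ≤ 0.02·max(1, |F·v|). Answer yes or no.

yes

F·v = (-22.576)×0.962 = -21.71811 W.
(u² − w²)/2 = (346.33396 − 389.77025)/2 = -21.71815 W.
|Δ| = 0.00003;  2% of max(1, |F·v|) = 0.43436.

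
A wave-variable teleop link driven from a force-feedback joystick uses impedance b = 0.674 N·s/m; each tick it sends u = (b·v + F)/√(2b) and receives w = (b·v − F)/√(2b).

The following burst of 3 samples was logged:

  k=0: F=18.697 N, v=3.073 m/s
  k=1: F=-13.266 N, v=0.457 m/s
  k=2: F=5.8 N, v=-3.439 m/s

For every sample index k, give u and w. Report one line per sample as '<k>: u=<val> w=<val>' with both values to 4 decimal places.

k=0: b·v=0.674×3.073=2.0712; √(2b)=1.1610; u=(2.0712+18.697)/1.1610=17.8877, w=(2.0712−18.697)/1.1610=-14.3198
k=1: b·v=0.674×0.457=0.3080; √(2b)=1.1610; u=(0.3080+(-13.266))/1.1610=-11.1607, w=(0.3080−(-13.266))/1.1610=11.6913
k=2: b·v=0.674×(-3.439)=-2.3179; √(2b)=1.1610; u=(-2.3179+5.8)/1.1610=2.9991, w=(-2.3179−5.8)/1.1610=-6.9919

0: u=17.8877 w=-14.3198
1: u=-11.1607 w=11.6913
2: u=2.9991 w=-6.9919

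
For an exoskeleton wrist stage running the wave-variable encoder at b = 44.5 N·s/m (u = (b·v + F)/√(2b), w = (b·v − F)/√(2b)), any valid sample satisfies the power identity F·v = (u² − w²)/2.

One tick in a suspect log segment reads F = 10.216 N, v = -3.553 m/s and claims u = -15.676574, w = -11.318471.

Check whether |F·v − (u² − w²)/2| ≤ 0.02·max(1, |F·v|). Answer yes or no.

no

F·v = 10.216×(-3.553) = -36.297448 W.
(u² − w²)/2 = (245.754972 − 128.107786)/2 = 58.823593 W.
|Δ| = 95.121041;  2% of max(1, |F·v|) = 0.725949.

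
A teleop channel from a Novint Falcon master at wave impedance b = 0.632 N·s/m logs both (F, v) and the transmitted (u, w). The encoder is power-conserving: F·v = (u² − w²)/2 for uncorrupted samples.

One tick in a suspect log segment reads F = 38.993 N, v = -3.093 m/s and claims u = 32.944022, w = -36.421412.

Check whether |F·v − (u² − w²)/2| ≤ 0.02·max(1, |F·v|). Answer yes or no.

yes

F·v = 38.993×(-3.093) = -120.605349 W.
(u² − w²)/2 = (1085.308586 − 1326.519252)/2 = -120.605333 W.
|Δ| = 0.000016;  2% of max(1, |F·v|) = 2.412107.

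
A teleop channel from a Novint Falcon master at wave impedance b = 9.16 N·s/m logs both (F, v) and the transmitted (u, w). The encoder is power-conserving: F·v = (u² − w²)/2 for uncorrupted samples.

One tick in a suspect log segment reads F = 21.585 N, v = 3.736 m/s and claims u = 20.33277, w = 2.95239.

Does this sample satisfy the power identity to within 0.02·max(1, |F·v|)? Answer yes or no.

F·v = 21.585×3.736 = 80.64156 W.
(u² − w²)/2 = (413.42154 − 8.71661)/2 = 202.35246 W.
|Δ| = 121.71090;  2% of max(1, |F·v|) = 1.61283.

no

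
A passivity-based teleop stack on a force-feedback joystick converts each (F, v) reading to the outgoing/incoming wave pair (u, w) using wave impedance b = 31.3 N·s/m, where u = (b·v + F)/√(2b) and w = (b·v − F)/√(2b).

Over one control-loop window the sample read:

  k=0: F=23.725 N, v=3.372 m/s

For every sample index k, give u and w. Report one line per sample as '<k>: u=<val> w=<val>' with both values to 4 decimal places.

0: u=16.3383 w=10.3411

k=0: b·v=31.3×3.372=105.5436; √(2b)=7.9120; u=(105.5436+23.725)/7.9120=16.3383, w=(105.5436−23.725)/7.9120=10.3411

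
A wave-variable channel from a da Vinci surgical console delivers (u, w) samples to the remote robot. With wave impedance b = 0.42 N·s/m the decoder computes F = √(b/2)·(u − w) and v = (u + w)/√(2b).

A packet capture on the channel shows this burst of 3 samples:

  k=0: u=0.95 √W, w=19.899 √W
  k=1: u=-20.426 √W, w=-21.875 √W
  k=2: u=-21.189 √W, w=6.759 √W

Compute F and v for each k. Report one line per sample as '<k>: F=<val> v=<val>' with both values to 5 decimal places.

0: F=-8.68352 v=22.74812
1: F=0.66402 v=-46.15417
2: F=-12.80738 v=-15.74442

k=0: u−w=-18.94900, u+w=20.84900; √(b/2)=0.45826, √(2b)=0.91652; F=0.45826×(-18.949)=-8.68352, v=20.84900/0.91652=22.74812
k=1: u−w=1.44900, u+w=-42.30100; √(b/2)=0.45826, √(2b)=0.91652; F=0.45826×1.449=0.66402, v=-42.30100/0.91652=-46.15417
k=2: u−w=-27.94800, u+w=-14.43000; √(b/2)=0.45826, √(2b)=0.91652; F=0.45826×(-27.948)=-12.80738, v=-14.43000/0.91652=-15.74442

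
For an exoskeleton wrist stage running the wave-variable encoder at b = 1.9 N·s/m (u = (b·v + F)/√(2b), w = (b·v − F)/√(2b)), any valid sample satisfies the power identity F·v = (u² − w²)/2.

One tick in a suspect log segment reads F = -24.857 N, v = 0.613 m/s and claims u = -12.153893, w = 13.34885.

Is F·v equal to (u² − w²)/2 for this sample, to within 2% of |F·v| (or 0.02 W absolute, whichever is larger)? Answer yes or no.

yes

F·v = (-24.857)×0.613 = -15.237341 W.
(u² − w²)/2 = (147.717115 − 178.191796)/2 = -15.237341 W.
|Δ| = 0.000000;  2% of max(1, |F·v|) = 0.304747.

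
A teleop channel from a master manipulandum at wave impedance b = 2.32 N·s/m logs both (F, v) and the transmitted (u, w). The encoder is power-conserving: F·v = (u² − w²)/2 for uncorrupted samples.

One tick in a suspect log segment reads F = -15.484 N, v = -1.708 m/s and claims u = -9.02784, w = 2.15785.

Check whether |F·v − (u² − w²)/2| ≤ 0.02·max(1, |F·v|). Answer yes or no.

no

F·v = (-15.484)×(-1.708) = 26.4467 W.
(u² − w²)/2 = (81.5019 − 4.6563)/2 = 38.4228 W.
|Δ| = 11.9761;  2% of max(1, |F·v|) = 0.5289.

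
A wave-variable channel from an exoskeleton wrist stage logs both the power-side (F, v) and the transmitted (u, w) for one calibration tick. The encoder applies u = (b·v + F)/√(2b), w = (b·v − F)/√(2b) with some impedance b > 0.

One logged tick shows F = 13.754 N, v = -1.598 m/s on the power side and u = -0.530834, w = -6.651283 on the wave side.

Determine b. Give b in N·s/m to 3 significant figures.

u + w = -7.182117;  u + w = √(2b)·v, so √(2b) = -7.182117/(-1.598) = 4.494441.
b = (√(2b))²/2 = 20.200001/2 = 10.100001.
(Check via u − w = 2F/√(2b): u − w = 6.120449, 2F/√(2b) = 6.120449.)

b = 10.1 N·s/m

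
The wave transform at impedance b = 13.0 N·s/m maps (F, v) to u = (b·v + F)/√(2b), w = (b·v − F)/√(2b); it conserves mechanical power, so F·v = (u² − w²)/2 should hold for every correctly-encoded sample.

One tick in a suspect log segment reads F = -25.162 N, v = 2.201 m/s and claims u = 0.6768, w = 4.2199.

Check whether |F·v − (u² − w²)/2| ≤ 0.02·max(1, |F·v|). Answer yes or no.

F·v = (-25.162)×2.201 = -55.3816 W.
(u² − w²)/2 = (0.4581 − 17.8076)/2 = -8.6747 W.
|Δ| = 46.7068;  2% of max(1, |F·v|) = 1.1076.

no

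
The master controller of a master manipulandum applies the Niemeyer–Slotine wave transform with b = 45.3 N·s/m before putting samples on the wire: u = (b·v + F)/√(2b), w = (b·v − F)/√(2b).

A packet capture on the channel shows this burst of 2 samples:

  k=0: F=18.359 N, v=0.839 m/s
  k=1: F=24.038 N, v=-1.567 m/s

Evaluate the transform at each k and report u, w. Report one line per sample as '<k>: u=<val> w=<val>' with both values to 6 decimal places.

0: u=5.921760 w=2.064180
1: u=-4.932245 w=-9.983093

k=0: b·v=45.3×0.839=38.006700; √(2b)=9.518403; u=(38.006700+18.359)/9.518403=5.921760, w=(38.006700−18.359)/9.518403=2.064180
k=1: b·v=45.3×(-1.567)=-70.985100; √(2b)=9.518403; u=(-70.985100+24.038)/9.518403=-4.932245, w=(-70.985100−24.038)/9.518403=-9.983093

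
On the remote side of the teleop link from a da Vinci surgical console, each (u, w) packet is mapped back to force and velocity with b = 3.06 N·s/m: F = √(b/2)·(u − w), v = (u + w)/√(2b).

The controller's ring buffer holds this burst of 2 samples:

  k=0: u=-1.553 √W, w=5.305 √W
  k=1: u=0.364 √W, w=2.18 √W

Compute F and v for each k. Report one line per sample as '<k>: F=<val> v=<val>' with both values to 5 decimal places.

0: F=-8.48288 v=1.51666
1: F=-2.24627 v=1.02835

k=0: u−w=-6.85800, u+w=3.75200; √(b/2)=1.23693, √(2b)=2.47386; F=1.23693×(-6.858)=-8.48288, v=3.75200/2.47386=1.51666
k=1: u−w=-1.81600, u+w=2.54400; √(b/2)=1.23693, √(2b)=2.47386; F=1.23693×(-1.816)=-2.24627, v=2.54400/2.47386=1.02835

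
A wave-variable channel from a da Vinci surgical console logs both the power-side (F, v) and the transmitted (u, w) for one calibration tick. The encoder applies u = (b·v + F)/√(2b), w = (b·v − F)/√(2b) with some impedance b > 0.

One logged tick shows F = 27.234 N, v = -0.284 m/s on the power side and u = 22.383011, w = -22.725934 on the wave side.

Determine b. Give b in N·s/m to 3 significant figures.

u + w = -0.342923;  u + w = √(2b)·v, so √(2b) = -0.342923/(-0.284) = 1.207475.
b = (√(2b))²/2 = 1.457997/2 = 0.728998.
(Check via u − w = 2F/√(2b): u − w = 45.108945, 2F/√(2b) = 45.108995.)

b = 0.729 N·s/m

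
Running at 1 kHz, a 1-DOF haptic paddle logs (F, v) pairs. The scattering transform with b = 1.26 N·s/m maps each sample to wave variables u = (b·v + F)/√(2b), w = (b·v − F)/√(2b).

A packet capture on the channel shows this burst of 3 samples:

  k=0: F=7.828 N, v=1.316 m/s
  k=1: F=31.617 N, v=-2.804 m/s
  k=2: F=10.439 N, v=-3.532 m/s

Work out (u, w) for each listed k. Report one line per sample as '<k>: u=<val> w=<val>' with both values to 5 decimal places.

0: u=5.97572 w=-3.88663
1: u=17.69123 w=-22.14244
2: u=3.77251 w=-9.37939

k=0: b·v=1.26×1.316=1.65816; √(2b)=1.58745; u=(1.65816+7.828)/1.58745=5.97572, w=(1.65816−7.828)/1.58745=-3.88663
k=1: b·v=1.26×(-2.804)=-3.53304; √(2b)=1.58745; u=(-3.53304+31.617)/1.58745=17.69123, w=(-3.53304−31.617)/1.58745=-22.14244
k=2: b·v=1.26×(-3.532)=-4.45032; √(2b)=1.58745; u=(-4.45032+10.439)/1.58745=3.77251, w=(-4.45032−10.439)/1.58745=-9.37939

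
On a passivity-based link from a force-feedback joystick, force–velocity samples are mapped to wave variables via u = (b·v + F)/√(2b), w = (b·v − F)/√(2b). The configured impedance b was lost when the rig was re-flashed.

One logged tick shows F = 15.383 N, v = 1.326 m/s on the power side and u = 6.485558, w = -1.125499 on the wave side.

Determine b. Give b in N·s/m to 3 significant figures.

b = 8.17 N·s/m

u + w = 5.360059;  u + w = √(2b)·v, so √(2b) = 5.360059/1.326 = 4.042277.
b = (√(2b))²/2 = 16.340002/2 = 8.170001.
(Check via u − w = 2F/√(2b): u − w = 7.611057, 2F/√(2b) = 7.611057.)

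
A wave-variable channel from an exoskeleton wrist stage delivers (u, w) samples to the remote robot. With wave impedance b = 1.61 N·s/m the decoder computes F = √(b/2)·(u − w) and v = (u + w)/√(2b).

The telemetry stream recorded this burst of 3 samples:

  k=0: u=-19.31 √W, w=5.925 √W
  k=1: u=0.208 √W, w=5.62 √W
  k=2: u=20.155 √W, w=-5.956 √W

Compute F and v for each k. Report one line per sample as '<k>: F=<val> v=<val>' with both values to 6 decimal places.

0: F=-22.641294 v=-7.459169
1: F=-4.855743 v=3.247817
2: F=23.427257 v=7.912793

k=0: u−w=-25.235000, u+w=-13.385000; √(b/2)=0.897218, √(2b)=1.794436; F=0.897218×(-25.235)=-22.641294, v=-13.385000/1.794436=-7.459169
k=1: u−w=-5.412000, u+w=5.828000; √(b/2)=0.897218, √(2b)=1.794436; F=0.897218×(-5.412)=-4.855743, v=5.828000/1.794436=3.247817
k=2: u−w=26.111000, u+w=14.199000; √(b/2)=0.897218, √(2b)=1.794436; F=0.897218×26.111=23.427257, v=14.199000/1.794436=7.912793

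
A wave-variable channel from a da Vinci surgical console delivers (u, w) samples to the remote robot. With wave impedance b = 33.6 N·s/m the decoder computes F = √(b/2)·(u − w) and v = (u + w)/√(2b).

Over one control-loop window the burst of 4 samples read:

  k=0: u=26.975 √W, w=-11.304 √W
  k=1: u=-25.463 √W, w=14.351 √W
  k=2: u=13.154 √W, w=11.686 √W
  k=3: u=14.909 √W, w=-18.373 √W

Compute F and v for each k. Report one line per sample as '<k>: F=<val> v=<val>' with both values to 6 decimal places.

0: F=156.897211 v=1.911666
1: F=-163.188839 v=-1.355525
2: F=6.017009 v=3.030170
3: F=136.415606 v=-0.422565

k=0: u−w=38.279000, u+w=15.671000; √(b/2)=4.098780, √(2b)=8.197561; F=4.098780×38.279=156.897211, v=15.671000/8.197561=1.911666
k=1: u−w=-39.814000, u+w=-11.112000; √(b/2)=4.098780, √(2b)=8.197561; F=4.098780×(-39.814)=-163.188839, v=-11.112000/8.197561=-1.355525
k=2: u−w=1.468000, u+w=24.840000; √(b/2)=4.098780, √(2b)=8.197561; F=4.098780×1.468=6.017009, v=24.840000/8.197561=3.030170
k=3: u−w=33.282000, u+w=-3.464000; √(b/2)=4.098780, √(2b)=8.197561; F=4.098780×33.282=136.415606, v=-3.464000/8.197561=-0.422565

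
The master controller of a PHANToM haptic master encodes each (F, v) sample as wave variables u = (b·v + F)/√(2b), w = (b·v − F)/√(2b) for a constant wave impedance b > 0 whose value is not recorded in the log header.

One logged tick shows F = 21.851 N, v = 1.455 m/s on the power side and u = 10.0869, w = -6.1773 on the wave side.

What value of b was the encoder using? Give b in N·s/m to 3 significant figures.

u + w = 3.9096;  u + w = √(2b)·v, so √(2b) = 3.9096/1.455 = 2.6870.
b = (√(2b))²/2 = 7.2200/2 = 3.6100.
(Check via u − w = 2F/√(2b): u − w = 16.2642, 2F/√(2b) = 16.2642.)

b = 3.61 N·s/m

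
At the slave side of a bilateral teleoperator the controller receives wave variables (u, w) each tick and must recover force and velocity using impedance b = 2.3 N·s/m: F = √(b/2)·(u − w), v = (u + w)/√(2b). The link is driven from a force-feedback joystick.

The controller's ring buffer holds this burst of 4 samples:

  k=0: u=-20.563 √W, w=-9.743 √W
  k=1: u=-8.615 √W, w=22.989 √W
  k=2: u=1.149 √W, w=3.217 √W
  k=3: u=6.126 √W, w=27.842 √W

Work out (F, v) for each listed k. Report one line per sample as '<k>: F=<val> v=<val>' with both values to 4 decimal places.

k=0: u−w=-10.8200, u+w=-30.3060; √(b/2)=1.0724, √(2b)=2.1448; F=1.0724×(-10.82)=-11.6032, v=-30.3060/2.1448=-14.1302
k=1: u−w=-31.6040, u+w=14.3740; √(b/2)=1.0724, √(2b)=2.1448; F=1.0724×(-31.604)=-33.8915, v=14.3740/2.1448=6.7019
k=2: u−w=-2.0680, u+w=4.3660; √(b/2)=1.0724, √(2b)=2.1448; F=1.0724×(-2.068)=-2.2177, v=4.3660/2.1448=2.0357
k=3: u−w=-21.7160, u+w=33.9680; √(b/2)=1.0724, √(2b)=2.1448; F=1.0724×(-21.716)=-23.2878, v=33.9680/2.1448=15.8377

0: F=-11.6032 v=-14.1302
1: F=-33.8915 v=6.7019
2: F=-2.2177 v=2.0357
3: F=-23.2878 v=15.8377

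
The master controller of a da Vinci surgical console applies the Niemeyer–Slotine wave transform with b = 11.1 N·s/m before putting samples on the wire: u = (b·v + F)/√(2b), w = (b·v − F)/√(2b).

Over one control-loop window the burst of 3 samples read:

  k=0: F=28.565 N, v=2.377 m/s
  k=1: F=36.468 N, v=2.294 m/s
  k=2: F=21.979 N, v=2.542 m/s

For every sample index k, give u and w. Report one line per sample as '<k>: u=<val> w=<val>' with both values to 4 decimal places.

0: u=11.6624 w=-0.4627
1: u=13.1442 w=-2.3356
2: u=10.6533 w=1.3238

k=0: b·v=11.1×2.377=26.3847; √(2b)=4.7117; u=(26.3847+28.565)/4.7117=11.6624, w=(26.3847−28.565)/4.7117=-0.4627
k=1: b·v=11.1×2.294=25.4634; √(2b)=4.7117; u=(25.4634+36.468)/4.7117=13.1442, w=(25.4634−36.468)/4.7117=-2.3356
k=2: b·v=11.1×2.542=28.2162; √(2b)=4.7117; u=(28.2162+21.979)/4.7117=10.6533, w=(28.2162−21.979)/4.7117=1.3238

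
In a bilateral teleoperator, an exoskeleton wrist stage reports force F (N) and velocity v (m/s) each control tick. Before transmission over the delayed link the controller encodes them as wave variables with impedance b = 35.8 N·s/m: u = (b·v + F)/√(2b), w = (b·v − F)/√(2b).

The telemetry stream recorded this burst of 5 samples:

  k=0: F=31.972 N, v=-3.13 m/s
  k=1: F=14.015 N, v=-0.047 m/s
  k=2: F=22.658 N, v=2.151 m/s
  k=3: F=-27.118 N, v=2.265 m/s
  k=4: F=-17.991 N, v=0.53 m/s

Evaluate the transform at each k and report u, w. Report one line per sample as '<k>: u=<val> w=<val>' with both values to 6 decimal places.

0: u=-9.464080 w=-17.020973
1: u=1.457441 w=-1.855140
2: u=11.778254 w=6.422816
3: u=6.378049 w=12.787652
4: u=0.116171 w=4.368519

k=0: b·v=35.8×(-3.13)=-112.054000; √(2b)=8.461678; u=(-112.054000+31.972)/8.461678=-9.464080, w=(-112.054000−31.972)/8.461678=-17.020973
k=1: b·v=35.8×(-0.047)=-1.682600; √(2b)=8.461678; u=(-1.682600+14.015)/8.461678=1.457441, w=(-1.682600−14.015)/8.461678=-1.855140
k=2: b·v=35.8×2.151=77.005800; √(2b)=8.461678; u=(77.005800+22.658)/8.461678=11.778254, w=(77.005800−22.658)/8.461678=6.422816
k=3: b·v=35.8×2.265=81.087000; √(2b)=8.461678; u=(81.087000+(-27.118))/8.461678=6.378049, w=(81.087000−(-27.118))/8.461678=12.787652
k=4: b·v=35.8×0.53=18.974000; √(2b)=8.461678; u=(18.974000+(-17.991))/8.461678=0.116171, w=(18.974000−(-17.991))/8.461678=4.368519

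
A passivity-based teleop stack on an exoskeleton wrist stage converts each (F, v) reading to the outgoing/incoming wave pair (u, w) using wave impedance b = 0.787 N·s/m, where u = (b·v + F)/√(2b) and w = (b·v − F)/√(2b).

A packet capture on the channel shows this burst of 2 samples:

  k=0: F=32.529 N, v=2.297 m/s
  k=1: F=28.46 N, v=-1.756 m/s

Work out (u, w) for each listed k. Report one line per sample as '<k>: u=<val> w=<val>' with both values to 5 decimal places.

0: u=27.36886 w=-24.48706
1: u=21.58314 w=-23.78620

k=0: b·v=0.787×2.297=1.80774; √(2b)=1.25459; u=(1.80774+32.529)/1.25459=27.36886, w=(1.80774−32.529)/1.25459=-24.48706
k=1: b·v=0.787×(-1.756)=-1.38197; √(2b)=1.25459; u=(-1.38197+28.46)/1.25459=21.58314, w=(-1.38197−28.46)/1.25459=-23.78620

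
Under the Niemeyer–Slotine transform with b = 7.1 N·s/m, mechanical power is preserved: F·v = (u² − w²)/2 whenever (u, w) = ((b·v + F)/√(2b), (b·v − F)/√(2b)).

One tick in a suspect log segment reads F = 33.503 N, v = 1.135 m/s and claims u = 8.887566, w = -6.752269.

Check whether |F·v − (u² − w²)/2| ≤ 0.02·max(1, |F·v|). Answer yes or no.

no

F·v = 33.503×1.135 = 38.025905 W.
(u² − w²)/2 = (78.988829 − 45.593137)/2 = 16.697846 W.
|Δ| = 21.328059;  2% of max(1, |F·v|) = 0.760518.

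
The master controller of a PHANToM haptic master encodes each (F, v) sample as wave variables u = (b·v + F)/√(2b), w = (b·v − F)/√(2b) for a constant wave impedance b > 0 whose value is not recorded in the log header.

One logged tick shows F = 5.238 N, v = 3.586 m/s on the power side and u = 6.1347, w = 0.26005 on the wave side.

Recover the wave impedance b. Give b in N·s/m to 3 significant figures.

u + w = 6.39475;  u + w = √(2b)·v, so √(2b) = 6.39475/3.586 = 1.78325.
b = (√(2b))²/2 = 3.18000/2 = 1.59000.
(Check via u − w = 2F/√(2b): u − w = 5.87465, 2F/√(2b) = 5.87465.)

b = 1.59 N·s/m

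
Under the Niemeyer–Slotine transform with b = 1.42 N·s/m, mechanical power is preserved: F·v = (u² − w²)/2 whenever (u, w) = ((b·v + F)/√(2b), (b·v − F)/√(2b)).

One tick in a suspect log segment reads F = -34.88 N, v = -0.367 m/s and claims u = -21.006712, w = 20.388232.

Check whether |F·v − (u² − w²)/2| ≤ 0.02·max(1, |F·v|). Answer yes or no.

F·v = (-34.88)×(-0.367) = 12.800960 W.
(u² − w²)/2 = (441.281949 − 415.680004)/2 = 12.800972 W.
|Δ| = 0.000012;  2% of max(1, |F·v|) = 0.256019.

yes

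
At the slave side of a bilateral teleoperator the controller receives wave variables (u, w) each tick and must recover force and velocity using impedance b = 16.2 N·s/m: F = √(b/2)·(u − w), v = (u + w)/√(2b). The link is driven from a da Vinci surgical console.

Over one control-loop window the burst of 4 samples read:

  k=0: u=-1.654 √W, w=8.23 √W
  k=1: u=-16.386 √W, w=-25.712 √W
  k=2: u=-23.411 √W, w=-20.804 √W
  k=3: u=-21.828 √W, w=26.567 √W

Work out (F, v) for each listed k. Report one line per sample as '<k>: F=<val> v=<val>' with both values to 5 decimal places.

k=0: u−w=-9.88400, u+w=6.57600; √(b/2)=2.84605, √(2b)=5.69210; F=2.84605×(-9.884)=-28.13036, v=6.57600/5.69210=1.15529
k=1: u−w=9.32600, u+w=-42.09800; √(b/2)=2.84605, √(2b)=5.69210; F=2.84605×9.326=26.54226, v=-42.09800/5.69210=-7.39586
k=2: u−w=-2.60700, u+w=-44.21500; √(b/2)=2.84605, √(2b)=5.69210; F=2.84605×(-2.607)=-7.41965, v=-44.21500/5.69210=-7.76778
k=3: u−w=-48.39500, u+w=4.73900; √(b/2)=2.84605, √(2b)=5.69210; F=2.84605×(-48.395)=-137.73458, v=4.73900/5.69210=0.83256

0: F=-28.13036 v=1.15529
1: F=26.54226 v=-7.39586
2: F=-7.41965 v=-7.76778
3: F=-137.73458 v=0.83256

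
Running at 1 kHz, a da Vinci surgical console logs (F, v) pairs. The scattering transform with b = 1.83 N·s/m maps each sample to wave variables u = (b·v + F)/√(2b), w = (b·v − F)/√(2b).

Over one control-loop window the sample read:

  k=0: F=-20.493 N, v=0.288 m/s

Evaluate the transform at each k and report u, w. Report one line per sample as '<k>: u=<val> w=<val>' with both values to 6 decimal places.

k=0: b·v=1.83×0.288=0.527040; √(2b)=1.913113; u=(0.527040+(-20.493))/1.913113=-10.436374, w=(0.527040−(-20.493))/1.913113=10.987351

0: u=-10.436374 w=10.987351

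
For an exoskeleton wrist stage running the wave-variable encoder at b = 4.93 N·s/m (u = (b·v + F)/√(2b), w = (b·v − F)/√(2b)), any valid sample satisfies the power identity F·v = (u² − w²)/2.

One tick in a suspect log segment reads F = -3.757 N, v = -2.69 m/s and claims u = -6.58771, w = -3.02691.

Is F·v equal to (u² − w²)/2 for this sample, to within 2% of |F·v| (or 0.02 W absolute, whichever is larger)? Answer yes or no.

no

F·v = (-3.757)×(-2.69) = 10.1063 W.
(u² − w²)/2 = (43.3979 − 9.1622)/2 = 17.1179 W.
|Δ| = 7.0115;  2% of max(1, |F·v|) = 0.2021.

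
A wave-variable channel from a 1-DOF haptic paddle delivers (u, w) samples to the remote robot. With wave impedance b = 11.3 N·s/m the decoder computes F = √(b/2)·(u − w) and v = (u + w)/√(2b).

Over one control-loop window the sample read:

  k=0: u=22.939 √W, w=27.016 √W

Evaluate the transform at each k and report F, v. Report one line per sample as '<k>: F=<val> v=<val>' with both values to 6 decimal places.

k=0: u−w=-4.077000, u+w=49.955000; √(b/2)=2.376973, √(2b)=4.753946; F=2.376973×(-4.077)=-9.690918, v=49.955000/4.753946=10.508113

0: F=-9.690918 v=10.508113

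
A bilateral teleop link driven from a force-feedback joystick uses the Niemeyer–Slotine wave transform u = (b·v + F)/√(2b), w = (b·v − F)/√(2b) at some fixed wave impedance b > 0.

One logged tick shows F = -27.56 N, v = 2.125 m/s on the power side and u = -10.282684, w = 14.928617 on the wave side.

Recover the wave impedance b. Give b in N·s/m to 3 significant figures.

u + w = 4.645933;  u + w = √(2b)·v, so √(2b) = 4.645933/2.125 = 2.186321.
b = (√(2b))²/2 = 4.780001/2 = 2.390001.
(Check via u − w = 2F/√(2b): u − w = -25.211301, 2F/√(2b) = -25.211298.)

b = 2.39 N·s/m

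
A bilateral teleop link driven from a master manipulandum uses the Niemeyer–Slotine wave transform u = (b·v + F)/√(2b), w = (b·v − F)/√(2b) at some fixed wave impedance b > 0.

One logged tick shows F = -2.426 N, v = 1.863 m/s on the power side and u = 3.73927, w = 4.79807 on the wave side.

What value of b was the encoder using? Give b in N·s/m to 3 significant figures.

b = 10.5 N·s/m

u + w = 8.53734;  u + w = √(2b)·v, so √(2b) = 8.53734/1.863 = 4.58258.
b = (√(2b))²/2 = 21.00001/2 = 10.50000.
(Check via u − w = 2F/√(2b): u − w = -1.05880, 2F/√(2b) = -1.05879.)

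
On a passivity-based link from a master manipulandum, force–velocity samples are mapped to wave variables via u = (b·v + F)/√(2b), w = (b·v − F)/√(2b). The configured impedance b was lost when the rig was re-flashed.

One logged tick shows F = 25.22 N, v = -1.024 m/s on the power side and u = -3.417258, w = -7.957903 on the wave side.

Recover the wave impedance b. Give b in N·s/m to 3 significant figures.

u + w = -11.375161;  u + w = √(2b)·v, so √(2b) = -11.375161/(-1.024) = 11.108556.
b = (√(2b))²/2 = 123.400009/2 = 61.700004.
(Check via u − w = 2F/√(2b): u − w = 4.540645, 2F/√(2b) = 4.540644.)

b = 61.7 N·s/m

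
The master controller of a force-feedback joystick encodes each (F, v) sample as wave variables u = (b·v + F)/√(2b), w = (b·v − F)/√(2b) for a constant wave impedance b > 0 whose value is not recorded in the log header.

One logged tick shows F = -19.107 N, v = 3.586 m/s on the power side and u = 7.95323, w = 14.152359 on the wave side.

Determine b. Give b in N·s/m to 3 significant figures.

u + w = 22.105589;  u + w = √(2b)·v, so √(2b) = 22.105589/3.586 = 6.164414.
b = (√(2b))²/2 = 38.000001/2 = 19.000001.
(Check via u − w = 2F/√(2b): u − w = -6.199129, 2F/√(2b) = -6.199129.)

b = 19 N·s/m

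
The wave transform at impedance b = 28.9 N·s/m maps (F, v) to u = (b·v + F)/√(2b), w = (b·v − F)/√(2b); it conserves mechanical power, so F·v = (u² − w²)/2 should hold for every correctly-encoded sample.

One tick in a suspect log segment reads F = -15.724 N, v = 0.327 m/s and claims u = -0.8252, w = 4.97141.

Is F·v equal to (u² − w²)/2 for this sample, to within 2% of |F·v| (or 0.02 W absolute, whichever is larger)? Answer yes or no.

no

F·v = (-15.724)×0.327 = -5.14175 W.
(u² − w²)/2 = (0.68096 − 24.71492)/2 = -12.01698 W.
|Δ| = 6.87523;  2% of max(1, |F·v|) = 0.10283.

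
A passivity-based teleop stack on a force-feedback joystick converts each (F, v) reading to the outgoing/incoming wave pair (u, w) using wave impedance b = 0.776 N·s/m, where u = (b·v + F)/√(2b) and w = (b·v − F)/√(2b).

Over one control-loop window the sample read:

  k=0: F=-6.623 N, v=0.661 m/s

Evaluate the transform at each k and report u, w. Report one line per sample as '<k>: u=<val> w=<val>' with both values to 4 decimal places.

k=0: b·v=0.776×0.661=0.5129; √(2b)=1.2458; u=(0.5129+(-6.623))/1.2458=-4.9046, w=(0.5129−(-6.623))/1.2458=5.7280

0: u=-4.9046 w=5.7280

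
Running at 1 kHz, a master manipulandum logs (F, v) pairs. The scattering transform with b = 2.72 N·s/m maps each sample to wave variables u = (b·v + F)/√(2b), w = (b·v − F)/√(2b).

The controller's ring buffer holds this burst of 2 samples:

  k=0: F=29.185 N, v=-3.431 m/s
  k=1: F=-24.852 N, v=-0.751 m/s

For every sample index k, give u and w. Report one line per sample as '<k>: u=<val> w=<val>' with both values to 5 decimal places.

0: u=8.51177 w=-16.51416
1: u=-11.53102 w=9.77940

k=0: b·v=2.72×(-3.431)=-9.33232; √(2b)=2.33238; u=(-9.33232+29.185)/2.33238=8.51177, w=(-9.33232−29.185)/2.33238=-16.51416
k=1: b·v=2.72×(-0.751)=-2.04272; √(2b)=2.33238; u=(-2.04272+(-24.852))/2.33238=-11.53102, w=(-2.04272−(-24.852))/2.33238=9.77940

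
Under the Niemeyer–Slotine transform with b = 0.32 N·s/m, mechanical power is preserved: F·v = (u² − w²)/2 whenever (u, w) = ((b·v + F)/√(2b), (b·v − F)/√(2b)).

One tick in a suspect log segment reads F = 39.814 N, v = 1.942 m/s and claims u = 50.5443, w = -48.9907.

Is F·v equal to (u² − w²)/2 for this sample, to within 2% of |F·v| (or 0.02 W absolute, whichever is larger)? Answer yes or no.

yes

F·v = 39.814×1.942 = 77.318788 W.
(u² − w²)/2 = (2554.726262 − 2400.088686)/2 = 77.318788 W.
|Δ| = 0.000000;  2% of max(1, |F·v|) = 1.546376.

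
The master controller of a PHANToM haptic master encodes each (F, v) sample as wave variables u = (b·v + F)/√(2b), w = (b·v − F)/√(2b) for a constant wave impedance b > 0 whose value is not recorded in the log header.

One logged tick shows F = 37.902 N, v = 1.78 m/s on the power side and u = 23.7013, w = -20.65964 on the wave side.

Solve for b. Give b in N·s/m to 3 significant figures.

u + w = 3.0417;  u + w = √(2b)·v, so √(2b) = 3.0417/1.78 = 1.7088.
b = (√(2b))²/2 = 2.9200/2 = 1.4600.
(Check via u − w = 2F/√(2b): u − w = 44.3609, 2F/√(2b) = 44.3610.)

b = 1.46 N·s/m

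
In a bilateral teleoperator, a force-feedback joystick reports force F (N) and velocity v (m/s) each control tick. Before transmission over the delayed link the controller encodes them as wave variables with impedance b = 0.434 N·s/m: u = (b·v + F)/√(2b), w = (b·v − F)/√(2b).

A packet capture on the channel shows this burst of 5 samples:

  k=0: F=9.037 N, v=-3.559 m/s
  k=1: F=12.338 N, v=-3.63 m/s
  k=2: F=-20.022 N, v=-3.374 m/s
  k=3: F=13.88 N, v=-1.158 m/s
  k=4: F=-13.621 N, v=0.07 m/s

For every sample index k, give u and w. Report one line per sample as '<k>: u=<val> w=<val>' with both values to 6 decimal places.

k=0: b·v=0.434×(-3.559)=-1.544606; √(2b)=0.931665; u=(-1.544606+9.037)/0.931665=8.041938, w=(-1.544606−9.037)/0.931665=-11.357735
k=1: b·v=0.434×(-3.63)=-1.575420; √(2b)=0.931665; u=(-1.575420+12.338)/0.931665=11.551983, w=(-1.575420−12.338)/0.931665=-14.933927
k=2: b·v=0.434×(-3.374)=-1.464316; √(2b)=0.931665; u=(-1.464316+(-20.022))/0.931665=-23.062272, w=(-1.464316−(-20.022))/0.931665=19.918834
k=3: b·v=0.434×(-1.158)=-0.502572; √(2b)=0.931665; u=(-0.502572+13.88)/0.931665=14.358622, w=(-0.502572−13.88)/0.931665=-15.437490
k=4: b·v=0.434×0.07=0.030380; √(2b)=0.931665; u=(0.030380+(-13.621))/0.931665=-14.587451, w=(0.030380−(-13.621))/0.931665=14.652667

0: u=8.041938 w=-11.357735
1: u=11.551983 w=-14.933927
2: u=-23.062272 w=19.918834
3: u=14.358622 w=-15.437490
4: u=-14.587451 w=14.652667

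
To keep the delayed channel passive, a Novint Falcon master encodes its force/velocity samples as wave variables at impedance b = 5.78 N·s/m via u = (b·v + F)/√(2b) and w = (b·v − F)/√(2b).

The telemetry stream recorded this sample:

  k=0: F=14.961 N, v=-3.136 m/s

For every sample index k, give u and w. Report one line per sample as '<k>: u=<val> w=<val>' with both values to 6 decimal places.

k=0: b·v=5.78×(-3.136)=-18.126080; √(2b)=3.400000; u=(-18.126080+14.961)/3.400000=-0.930906, w=(-18.126080−14.961)/3.400000=-9.731494

0: u=-0.930906 w=-9.731494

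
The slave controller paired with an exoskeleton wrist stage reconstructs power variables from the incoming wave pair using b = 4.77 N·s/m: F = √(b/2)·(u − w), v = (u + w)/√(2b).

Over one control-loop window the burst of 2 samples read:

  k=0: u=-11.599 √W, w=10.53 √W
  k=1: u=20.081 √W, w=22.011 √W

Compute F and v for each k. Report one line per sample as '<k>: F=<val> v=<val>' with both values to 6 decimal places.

0: F=-34.174800 v=-0.346102
1: F=-2.980585 v=13.627788

k=0: u−w=-22.129000, u+w=-1.069000; √(b/2)=1.544345, √(2b)=3.088689; F=1.544345×(-22.129)=-34.174800, v=-1.069000/3.088689=-0.346102
k=1: u−w=-1.930000, u+w=42.092000; √(b/2)=1.544345, √(2b)=3.088689; F=1.544345×(-1.93)=-2.980585, v=42.092000/3.088689=13.627788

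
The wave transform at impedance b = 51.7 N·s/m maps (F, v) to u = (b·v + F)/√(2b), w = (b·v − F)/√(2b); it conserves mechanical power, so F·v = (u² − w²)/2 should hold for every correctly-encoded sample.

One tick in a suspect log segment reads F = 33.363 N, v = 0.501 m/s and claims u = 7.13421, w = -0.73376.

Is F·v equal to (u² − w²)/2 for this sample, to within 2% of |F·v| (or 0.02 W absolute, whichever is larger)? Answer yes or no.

F·v = 33.363×0.501 = 16.71486 W.
(u² − w²)/2 = (50.89695 − 0.53840)/2 = 25.17927 W.
|Δ| = 8.46441;  2% of max(1, |F·v|) = 0.33430.

no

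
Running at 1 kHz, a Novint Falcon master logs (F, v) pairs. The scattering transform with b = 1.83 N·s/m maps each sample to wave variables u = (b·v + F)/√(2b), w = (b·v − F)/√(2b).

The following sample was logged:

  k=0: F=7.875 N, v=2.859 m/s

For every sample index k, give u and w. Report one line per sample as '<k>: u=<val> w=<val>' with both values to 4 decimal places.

0: u=6.8511 w=-1.3815

k=0: b·v=1.83×2.859=5.2320; √(2b)=1.9131; u=(5.2320+7.875)/1.9131=6.8511, w=(5.2320−7.875)/1.9131=-1.3815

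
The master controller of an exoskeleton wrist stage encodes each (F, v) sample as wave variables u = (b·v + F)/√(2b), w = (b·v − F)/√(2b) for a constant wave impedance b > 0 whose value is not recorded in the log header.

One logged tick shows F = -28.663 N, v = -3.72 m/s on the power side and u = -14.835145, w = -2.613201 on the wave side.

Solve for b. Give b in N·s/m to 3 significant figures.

b = 11 N·s/m

u + w = -17.448346;  u + w = √(2b)·v, so √(2b) = -17.448346/(-3.72) = 4.690416.
b = (√(2b))²/2 = 21.999998/2 = 10.999999.
(Check via u − w = 2F/√(2b): u − w = -12.221944, 2F/√(2b) = -12.221945.)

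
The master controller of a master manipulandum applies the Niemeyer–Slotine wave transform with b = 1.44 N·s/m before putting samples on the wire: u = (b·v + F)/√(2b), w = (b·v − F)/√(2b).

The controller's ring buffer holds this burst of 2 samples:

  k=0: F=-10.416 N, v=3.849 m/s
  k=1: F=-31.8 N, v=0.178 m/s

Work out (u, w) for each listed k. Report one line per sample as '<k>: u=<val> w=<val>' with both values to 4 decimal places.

k=0: b·v=1.44×3.849=5.5426; √(2b)=1.6971; u=(5.5426+(-10.416))/1.6971=-2.8717, w=(5.5426−(-10.416))/1.6971=9.4037
k=1: b·v=1.44×0.178=0.2563; √(2b)=1.6971; u=(0.2563+(-31.8))/1.6971=-18.5873, w=(0.2563−(-31.8))/1.6971=18.8894

0: u=-2.8717 w=9.4037
1: u=-18.5873 w=18.8894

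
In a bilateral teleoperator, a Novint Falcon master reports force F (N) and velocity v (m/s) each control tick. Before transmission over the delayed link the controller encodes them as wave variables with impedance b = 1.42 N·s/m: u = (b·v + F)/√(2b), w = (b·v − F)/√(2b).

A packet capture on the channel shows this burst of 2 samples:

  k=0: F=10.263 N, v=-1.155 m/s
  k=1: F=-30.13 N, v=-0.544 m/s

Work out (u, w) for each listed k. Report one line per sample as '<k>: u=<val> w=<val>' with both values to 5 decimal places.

k=0: b·v=1.42×(-1.155)=-1.64010; √(2b)=1.68523; u=(-1.64010+10.263)/1.68523=5.11675, w=(-1.64010−10.263)/1.68523=-7.06319
k=1: b·v=1.42×(-0.544)=-0.77248; √(2b)=1.68523; u=(-0.77248+(-30.13))/1.68523=-18.33725, w=(-0.77248−(-30.13))/1.68523=17.42048

0: u=5.11675 w=-7.06319
1: u=-18.33725 w=17.42048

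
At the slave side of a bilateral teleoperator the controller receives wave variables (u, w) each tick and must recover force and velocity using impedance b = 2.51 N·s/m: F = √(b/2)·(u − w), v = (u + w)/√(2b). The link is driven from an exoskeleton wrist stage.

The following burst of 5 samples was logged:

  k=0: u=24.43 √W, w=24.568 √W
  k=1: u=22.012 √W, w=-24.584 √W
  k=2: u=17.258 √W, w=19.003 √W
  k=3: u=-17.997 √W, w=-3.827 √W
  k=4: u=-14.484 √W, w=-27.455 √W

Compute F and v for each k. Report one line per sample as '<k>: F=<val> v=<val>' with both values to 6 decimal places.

0: F=-0.154597 v=21.868878
1: F=52.200000 v=-1.147940
2: F=-1.954867 v=16.184076
3: F=-15.874195 v=-9.740528
4: F=14.530994 v=-18.718292

k=0: u−w=-0.138000, u+w=48.998000; √(b/2)=1.120268, √(2b)=2.240536; F=1.120268×(-0.138)=-0.154597, v=48.998000/2.240536=21.868878
k=1: u−w=46.596000, u+w=-2.572000; √(b/2)=1.120268, √(2b)=2.240536; F=1.120268×46.596=52.200000, v=-2.572000/2.240536=-1.147940
k=2: u−w=-1.745000, u+w=36.261000; √(b/2)=1.120268, √(2b)=2.240536; F=1.120268×(-1.745)=-1.954867, v=36.261000/2.240536=16.184076
k=3: u−w=-14.170000, u+w=-21.824000; √(b/2)=1.120268, √(2b)=2.240536; F=1.120268×(-14.17)=-15.874195, v=-21.824000/2.240536=-9.740528
k=4: u−w=12.971000, u+w=-41.939000; √(b/2)=1.120268, √(2b)=2.240536; F=1.120268×12.971=14.530994, v=-41.939000/2.240536=-18.718292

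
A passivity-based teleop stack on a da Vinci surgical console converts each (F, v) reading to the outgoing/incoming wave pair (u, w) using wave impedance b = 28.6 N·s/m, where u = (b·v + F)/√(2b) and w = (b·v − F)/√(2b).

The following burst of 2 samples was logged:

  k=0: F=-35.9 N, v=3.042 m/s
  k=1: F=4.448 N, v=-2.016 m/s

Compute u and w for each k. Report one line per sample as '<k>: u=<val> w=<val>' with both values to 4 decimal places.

k=0: b·v=28.6×3.042=87.0012; √(2b)=7.5631; u=(87.0012+(-35.9))/7.5631=6.7567, w=(87.0012−(-35.9))/7.5631=16.2502
k=1: b·v=28.6×(-2.016)=-57.6576; √(2b)=7.5631; u=(-57.6576+4.448)/7.5631=-7.0355, w=(-57.6576−4.448)/7.5631=-8.2117

0: u=6.7567 w=16.2502
1: u=-7.0355 w=-8.2117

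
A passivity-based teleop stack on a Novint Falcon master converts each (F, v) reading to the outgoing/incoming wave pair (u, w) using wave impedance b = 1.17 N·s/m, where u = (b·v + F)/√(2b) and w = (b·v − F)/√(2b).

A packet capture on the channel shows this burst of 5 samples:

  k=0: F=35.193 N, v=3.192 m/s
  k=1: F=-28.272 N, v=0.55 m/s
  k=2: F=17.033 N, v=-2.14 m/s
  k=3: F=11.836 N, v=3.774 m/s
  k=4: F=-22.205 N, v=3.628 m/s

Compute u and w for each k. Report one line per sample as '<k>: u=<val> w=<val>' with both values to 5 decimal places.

0: u=25.44779 w=-20.56497
1: u=-18.06132 w=18.90265
2: u=9.49804 w=-12.77161
3: u=10.62399 w=-4.85088
4: u=-11.74098 w=17.29075

k=0: b·v=1.17×3.192=3.73464; √(2b)=1.52971; u=(3.73464+35.193)/1.52971=25.44779, w=(3.73464−35.193)/1.52971=-20.56497
k=1: b·v=1.17×0.55=0.64350; √(2b)=1.52971; u=(0.64350+(-28.272))/1.52971=-18.06132, w=(0.64350−(-28.272))/1.52971=18.90265
k=2: b·v=1.17×(-2.14)=-2.50380; √(2b)=1.52971; u=(-2.50380+17.033)/1.52971=9.49804, w=(-2.50380−17.033)/1.52971=-12.77161
k=3: b·v=1.17×3.774=4.41558; √(2b)=1.52971; u=(4.41558+11.836)/1.52971=10.62399, w=(4.41558−11.836)/1.52971=-4.85088
k=4: b·v=1.17×3.628=4.24476; √(2b)=1.52971; u=(4.24476+(-22.205))/1.52971=-11.74098, w=(4.24476−(-22.205))/1.52971=17.29075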